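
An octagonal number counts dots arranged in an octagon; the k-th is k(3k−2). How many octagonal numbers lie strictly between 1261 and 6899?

28

The n-th octagonal number is n(3n−2).
Smallest index with value > 1261: n = 21 (giving 1281).
Largest index with value < 6899: n = 48 (giving 6816).
Indices 21 through 48: 28 terms.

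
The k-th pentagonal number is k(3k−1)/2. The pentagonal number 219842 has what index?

383

Set n(3n−1)/2 = 219842, giving 3n² − n − 439684 = 0.
The discriminant is 1 + 24·219842 = 5276209, and √5276209 = 2297.
So n = (1 + 2297) / 6 = 2298/6 = 383.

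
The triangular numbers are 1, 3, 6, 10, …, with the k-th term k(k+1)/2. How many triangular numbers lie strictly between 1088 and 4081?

43

The n-th triangular number is n(n+1)/2.
Smallest index with value > 1088: n = 47 (giving 1128).
Largest index with value < 4081: n = 89 (giving 4005).
Indices 47 through 89: 43 terms.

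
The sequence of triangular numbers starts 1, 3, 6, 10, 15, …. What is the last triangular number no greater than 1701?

Solve n(n+1)/2 ≤ 1701 for integer n.
n = 57 gives 1653 ≤ 1701, while n = 58 gives 1711 > 1701; so the answer is 1653.

1653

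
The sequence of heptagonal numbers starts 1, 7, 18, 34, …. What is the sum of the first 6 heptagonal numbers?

Σ i(5i−3)/2 = (5Σi² − 3Σi) / 2 over i = 1..6.
Σi = 21 and Σi² = 91.
(5·91 − 3·21) / 2 = 392/2 = 196.

196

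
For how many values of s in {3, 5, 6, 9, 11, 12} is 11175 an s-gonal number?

2

s = 3: P(3, 149) = 11175. ✓
s = 5: P(5, 86) = 11051 and P(5, 87) = 11310; 11175 is not s-gonal.
s = 6: P(6, 75) = 11175. ✓
s = 9: P(9, 56) = 10836 and P(9, 57) = 11229; 11175 is not s-gonal.
s = 11: P(11, 50) = 11075 and P(11, 51) = 11526; 11175 is not s-gonal.
s = 12: P(12, 47) = 10857 and P(12, 48) = 11328; 11175 is not s-gonal.
Hits: s ∈ {3, 6} → 2.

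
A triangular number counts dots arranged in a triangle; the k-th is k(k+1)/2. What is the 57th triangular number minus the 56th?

Consecutive triangular numbers differ by n: T_{57} − T_{56} = 57.

57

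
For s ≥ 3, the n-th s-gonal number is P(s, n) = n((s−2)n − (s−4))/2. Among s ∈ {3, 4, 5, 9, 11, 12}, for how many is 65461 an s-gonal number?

1

s = 3: P(3, 361) = 65341 and P(3, 362) = 65703; 65461 is not s-gonal.
s = 4: P(4, 255) = 65025 and P(4, 256) = 65536; 65461 is not s-gonal.
s = 5: P(5, 209) = 65417 and P(5, 210) = 66045; 65461 is not s-gonal.
s = 9: P(9, 137) = 65349 and P(9, 138) = 66309; 65461 is not s-gonal.
s = 11: P(11, 121) = 65461. ✓
s = 12: P(12, 114) = 64524 and P(12, 115) = 65665; 65461 is not s-gonal.
Hits: s ∈ {11} → 1.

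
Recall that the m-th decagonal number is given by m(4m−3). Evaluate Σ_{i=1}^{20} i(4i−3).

10850

Σ i(4i−3) = 4Σi² − 3Σi over i = 1..20.
Σi = 210 and Σi² = 2870.
4·2870 − 3·210 = 10850.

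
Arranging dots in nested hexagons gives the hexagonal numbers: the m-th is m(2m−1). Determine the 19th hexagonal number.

19·(2·19 − 1) = 19·37 = 703.

703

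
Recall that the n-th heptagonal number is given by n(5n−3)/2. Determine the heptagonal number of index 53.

6943

53·(5·53 − 3)/2 = 53·262/2 = 53·131 = 6943.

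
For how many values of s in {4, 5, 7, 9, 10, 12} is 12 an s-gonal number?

2

s = 4: P(4, 3) = 9 and P(4, 4) = 16; 12 is not s-gonal.
s = 5: P(5, 3) = 12. ✓
s = 7: P(7, 2) = 7 and P(7, 3) = 18; 12 is not s-gonal.
s = 9: P(9, 2) = 9 and P(9, 3) = 24; 12 is not s-gonal.
s = 10: P(10, 2) = 10 and P(10, 3) = 27; 12 is not s-gonal.
s = 12: P(12, 2) = 12. ✓
Hits: s ∈ {5, 12} → 2.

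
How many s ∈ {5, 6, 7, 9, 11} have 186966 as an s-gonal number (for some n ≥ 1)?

s = 5: P(5, 353) = 186737 and P(5, 354) = 187797; 186966 is not s-gonal.
s = 6: P(6, 306) = 186966. ✓
s = 7: P(7, 273) = 185913 and P(7, 274) = 187279; 186966 is not s-gonal.
s = 9: P(9, 231) = 186186 and P(9, 232) = 187804; 186966 is not s-gonal.
s = 11: P(11, 204) = 186558 and P(11, 205) = 188395; 186966 is not s-gonal.
Hits: s ∈ {6} → 1.

1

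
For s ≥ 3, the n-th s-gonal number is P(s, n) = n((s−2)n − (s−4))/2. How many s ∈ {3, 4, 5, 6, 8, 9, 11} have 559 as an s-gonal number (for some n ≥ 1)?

1

s = 3: P(3, 32) = 528 and P(3, 33) = 561; 559 is not s-gonal.
s = 4: P(4, 23) = 529 and P(4, 24) = 576; 559 is not s-gonal.
s = 5: P(5, 19) = 532 and P(5, 20) = 590; 559 is not s-gonal.
s = 6: P(6, 16) = 496 and P(6, 17) = 561; 559 is not s-gonal.
s = 8: P(8, 13) = 481 and P(8, 14) = 560; 559 is not s-gonal.
s = 9: P(9, 13) = 559. ✓
s = 11: P(11, 11) = 506 and P(11, 12) = 606; 559 is not s-gonal.
Hits: s ∈ {9} → 1.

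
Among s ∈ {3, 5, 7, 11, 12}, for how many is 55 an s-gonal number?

2

s = 3: P(3, 10) = 55. ✓
s = 5: P(5, 6) = 51 and P(5, 7) = 70; 55 is not s-gonal.
s = 7: P(7, 5) = 55. ✓
s = 11: P(11, 3) = 30 and P(11, 4) = 58; 55 is not s-gonal.
s = 12: P(12, 3) = 33 and P(12, 4) = 64; 55 is not s-gonal.
Hits: s ∈ {3, 7} → 2.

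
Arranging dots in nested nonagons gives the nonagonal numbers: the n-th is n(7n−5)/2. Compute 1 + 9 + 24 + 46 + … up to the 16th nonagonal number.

4896

Σ i(7i−5)/2 = (7Σi² − 5Σi) / 2 over i = 1..16.
Σi = 136 and Σi² = 1496.
(7·1496 − 5·136) / 2 = 9792/2 = 4896.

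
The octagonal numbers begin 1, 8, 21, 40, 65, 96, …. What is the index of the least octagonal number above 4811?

Solve n(3n−2) > 4811 for integer n.
The largest n with value ≤ 4811 is 40 (since 4720 ≤ 4811 < 4961), so the first above is n = 41, value 4961.

41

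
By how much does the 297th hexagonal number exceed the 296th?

1185

Consecutive hexagonal numbers differ by 4n − 3: here 4·297 − 3 = 1185.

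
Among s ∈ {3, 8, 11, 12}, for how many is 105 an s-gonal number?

2

s = 3: P(3, 14) = 105. ✓
s = 8: P(8, 6) = 96 and P(8, 7) = 133; 105 is not s-gonal.
s = 11: P(11, 5) = 95 and P(11, 6) = 141; 105 is not s-gonal.
s = 12: P(12, 5) = 105. ✓
Hits: s ∈ {3, 12} → 2.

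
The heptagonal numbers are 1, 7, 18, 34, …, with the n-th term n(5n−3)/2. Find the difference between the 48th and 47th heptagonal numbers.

236

Consecutive heptagonal numbers differ by 5n − 4: here 5·48 − 4 = 236.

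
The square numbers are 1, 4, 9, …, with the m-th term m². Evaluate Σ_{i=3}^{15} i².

Σ_{i=3}^{15} i² = 1240 − 5 = 1235.

1235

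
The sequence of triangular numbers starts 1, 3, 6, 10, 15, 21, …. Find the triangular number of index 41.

861

The 41st triangular number is n(n+1)/2 with n = 41.
41·42/2 = 1722/2 = 861.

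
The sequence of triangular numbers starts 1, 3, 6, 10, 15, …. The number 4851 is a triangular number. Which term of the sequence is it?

98

Set n(n+1)/2 = 4851, giving n² + n − 9702 = 0.
The discriminant is 1 + 8·4851 = 38809, and √38809 = 197.
So n = (-1 + 197) / 2 = 196/2 = 98.
Check: 98·99/2 = 4851. ✓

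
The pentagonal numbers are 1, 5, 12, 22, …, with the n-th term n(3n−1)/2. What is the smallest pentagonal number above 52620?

52922

Solve n(3n−1)/2 > 52620 for integer n.
The largest n with value ≤ 52620 is 187 (since 52360 ≤ 52620 < 52922), so the first above is n = 188, value 52922.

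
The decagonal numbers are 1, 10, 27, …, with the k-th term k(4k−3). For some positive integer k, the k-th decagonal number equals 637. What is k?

13

Set n(4n−3) = 637, giving 4n² − 3n − 637 = 0.
The discriminant is 9 + 16·637 = 10201, and √10201 = 101.
So n = (3 + 101) / 8 = 104/8 = 13.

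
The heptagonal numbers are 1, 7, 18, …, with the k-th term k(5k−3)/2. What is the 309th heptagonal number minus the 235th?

309·(5·309 − 3)/2 = 238239 and 235·(5·235 − 3)/2 = 137710.
Difference: 238239 − 137710 = 100529.

100529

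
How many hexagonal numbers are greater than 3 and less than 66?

The n-th hexagonal number is n(2n−1).
Smallest index with value > 3: n = 2 (giving 6).
Largest index with value < 66: n = 5 (giving 45).
Indices 2 through 5: 4 terms.

4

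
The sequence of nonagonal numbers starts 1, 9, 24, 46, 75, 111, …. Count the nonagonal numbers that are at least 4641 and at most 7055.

The n-th nonagonal number is n(7n−5)/2.
Smallest index with value ≥ 4641: n = 37 (giving 4699).
Largest index with value ≤ 7055: n = 45 (giving 6975).
Indices 37 through 45: 9 terms.

9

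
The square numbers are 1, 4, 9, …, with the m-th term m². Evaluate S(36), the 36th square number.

The 36th square number is n² with n = 36.
36² = 1296.

1296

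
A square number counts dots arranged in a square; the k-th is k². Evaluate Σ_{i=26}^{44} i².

23845

Σ_{i=26}^{44} i² = 29370 − 5525 = 23845.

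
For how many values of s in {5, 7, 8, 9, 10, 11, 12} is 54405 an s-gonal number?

2

s = 5: P(5, 190) = 54055 and P(5, 191) = 54626; 54405 is not s-gonal.
s = 7: P(7, 147) = 53802 and P(7, 148) = 54538; 54405 is not s-gonal.
s = 8: P(8, 135) = 54405. ✓
s = 9: P(9, 125) = 54375 and P(9, 126) = 55251; 54405 is not s-gonal.
s = 10: P(10, 117) = 54405. ✓
s = 11: P(11, 110) = 54065 and P(11, 111) = 55056; 54405 is not s-gonal.
s = 12: P(12, 104) = 53664 and P(12, 105) = 54705; 54405 is not s-gonal.
Hits: s ∈ {8, 10} → 2.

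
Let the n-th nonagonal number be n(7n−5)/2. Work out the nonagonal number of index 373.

486019

373·(7·373 − 5)/2 = 373·2606/2 = 373·1303 = 486019.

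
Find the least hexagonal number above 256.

Solve n(2n−1) > 256 for integer n.
The largest n with value ≤ 256 is 11 (since 231 ≤ 256 < 276), so the first above is n = 12, value 276.

276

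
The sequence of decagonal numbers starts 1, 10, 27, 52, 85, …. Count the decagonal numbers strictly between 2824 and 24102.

51

The n-th decagonal number is n(4n−3).
Smallest index with value > 2824: n = 27 (giving 2835).
Largest index with value < 24102: n = 77 (giving 23485).
Indices 27 through 77: 51 terms.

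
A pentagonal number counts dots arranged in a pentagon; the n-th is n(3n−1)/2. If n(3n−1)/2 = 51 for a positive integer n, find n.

6

Set n(3n−1)/2 = 51, giving 3n² − n − 102 = 0.
So n = (1 + 35) / 6 = 36/6 = 6.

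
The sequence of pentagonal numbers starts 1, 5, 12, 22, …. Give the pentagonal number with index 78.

9087

The 78th pentagonal number is n(3n−1)/2 with n = 78.
78·(3·78 − 1)/2 = 78·233/2 = 9087.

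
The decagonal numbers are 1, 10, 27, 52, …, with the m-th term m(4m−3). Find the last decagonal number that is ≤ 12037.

Solve n(4n−3) ≤ 12037 for integer n.
n = 55 gives 11935 ≤ 12037, while n = 56 gives 12376 > 12037; so the answer is 11935.

11935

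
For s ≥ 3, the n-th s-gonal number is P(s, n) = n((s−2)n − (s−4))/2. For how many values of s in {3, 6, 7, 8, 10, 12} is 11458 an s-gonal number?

s = 3: P(3, 150) = 11325 and P(3, 151) = 11476; 11458 is not s-gonal.
s = 6: P(6, 75) = 11175 and P(6, 76) = 11476; 11458 is not s-gonal.
s = 7: P(7, 68) = 11458. ✓
s = 8: P(8, 62) = 11408 and P(8, 63) = 11781; 11458 is not s-gonal.
s = 10: P(10, 53) = 11077 and P(10, 54) = 11502; 11458 is not s-gonal.
s = 12: P(12, 48) = 11328 and P(12, 49) = 11809; 11458 is not s-gonal.
Hits: s ∈ {7} → 1.

1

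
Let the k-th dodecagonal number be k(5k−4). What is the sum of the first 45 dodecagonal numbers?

152835

Σ i(5i−4) = 5Σi² − 4Σi over i = 1..45.
Σi = 1035 and Σi² = 31395.
5·31395 − 4·1035 = 152835.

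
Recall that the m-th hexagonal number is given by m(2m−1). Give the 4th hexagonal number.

28

The 4th hexagonal number is n(2n−1) with n = 4.
4·(2·4 − 1) = 4·7 = 28.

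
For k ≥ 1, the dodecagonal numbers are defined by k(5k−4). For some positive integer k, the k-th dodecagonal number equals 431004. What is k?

Set n(5n−4) = 431004, giving 5n² − 4n − 431004 = 0.
So n = (4 + 2936) / 10 = 2940/10 = 294.
Check: 294·(5·294 − 4) = 431004. ✓

294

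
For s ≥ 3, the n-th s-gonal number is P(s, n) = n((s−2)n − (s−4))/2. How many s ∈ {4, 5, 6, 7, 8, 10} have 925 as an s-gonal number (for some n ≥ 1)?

s = 4: P(4, 30) = 900 and P(4, 31) = 961; 925 is not s-gonal.
s = 5: P(5, 25) = 925. ✓
s = 6: P(6, 21) = 861 and P(6, 22) = 946; 925 is not s-gonal.
s = 7: P(7, 19) = 874 and P(7, 20) = 970; 925 is not s-gonal.
s = 8: P(8, 17) = 833 and P(8, 18) = 936; 925 is not s-gonal.
s = 10: P(10, 15) = 855 and P(10, 16) = 976; 925 is not s-gonal.
Hits: s ∈ {5} → 1.

1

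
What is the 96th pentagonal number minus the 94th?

96·(3·96 − 1)/2 = 13776 and 94·(3·94 − 1)/2 = 13207.
Difference: 13776 − 13207 = 569.

569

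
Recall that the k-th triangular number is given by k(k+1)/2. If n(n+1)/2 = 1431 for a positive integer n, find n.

53

Set n(n+1)/2 = 1431, giving n² + n − 2862 = 0.
The discriminant is 1 + 8·1431 = 11449, and √11449 = 107.
So n = (-1 + 107) / 2 = 106/2 = 53.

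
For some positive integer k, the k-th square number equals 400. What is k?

We need n² = 400, so n = √400 = 20.

20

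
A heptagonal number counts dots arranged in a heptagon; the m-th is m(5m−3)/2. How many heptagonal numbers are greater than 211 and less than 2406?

The n-th heptagonal number is n(5n−3)/2.
Smallest index with value > 211: n = 10 (giving 235).
Largest index with value < 2406: n = 31 (giving 2356).
Indices 10 through 31: 22 terms.

22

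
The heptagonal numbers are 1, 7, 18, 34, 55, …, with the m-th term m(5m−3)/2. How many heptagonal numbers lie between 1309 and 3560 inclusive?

The n-th heptagonal number is n(5n−3)/2.
Smallest index with value ≥ 1309: n = 24 (giving 1404).
Largest index with value ≤ 3560: n = 38 (giving 3553).
Indices 24 through 38: 15 terms.

15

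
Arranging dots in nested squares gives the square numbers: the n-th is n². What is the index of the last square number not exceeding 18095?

Solve n² ≤ 18095 for integer n.
n = 134 gives 17956 ≤ 18095, while n = 135 gives 18225 > 18095; so the answer is index 134.

134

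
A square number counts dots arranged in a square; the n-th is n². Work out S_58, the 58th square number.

3364

58² = 3364.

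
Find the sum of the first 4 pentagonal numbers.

40

Σ i(3i−1)/2 = (3Σi² − Σi) / 2 over i = 1..4.
Σi = 10 and Σi² = 30.
(3·30 − 1·10) / 2 = 80/2 = 40.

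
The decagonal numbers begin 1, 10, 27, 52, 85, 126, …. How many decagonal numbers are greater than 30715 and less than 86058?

The n-th decagonal number is n(4n−3).
Smallest index with value > 30715: n = 89 (giving 31417).
Largest index with value < 86058: n = 147 (giving 85995).
Indices 89 through 147: 59 terms.

59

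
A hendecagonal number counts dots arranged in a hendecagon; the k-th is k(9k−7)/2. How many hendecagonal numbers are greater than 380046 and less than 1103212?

204

The n-th hendecagonal number is n(9n−7)/2.
Smallest index with value > 380046: n = 292 (giving 382666).
Largest index with value < 1103212: n = 495 (giving 1100880).
Indices 292 through 495: 204 terms.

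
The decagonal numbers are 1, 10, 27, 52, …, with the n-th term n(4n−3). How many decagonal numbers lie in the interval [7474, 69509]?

89

The n-th decagonal number is n(4n−3).
Smallest index with value ≥ 7474: n = 44 (giving 7612).
Largest index with value ≤ 69509: n = 132 (giving 69300).
Indices 44 through 132: 89 terms.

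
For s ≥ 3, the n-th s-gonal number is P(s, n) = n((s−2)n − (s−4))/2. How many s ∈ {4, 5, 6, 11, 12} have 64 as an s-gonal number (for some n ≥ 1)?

s = 4: P(4, 8) = 64. ✓
s = 5: P(5, 6) = 51 and P(5, 7) = 70; 64 is not s-gonal.
s = 6: P(6, 5) = 45 and P(6, 6) = 66; 64 is not s-gonal.
s = 11: P(11, 4) = 58 and P(11, 5) = 95; 64 is not s-gonal.
s = 12: P(12, 4) = 64. ✓
Hits: s ∈ {4, 12} → 2.

2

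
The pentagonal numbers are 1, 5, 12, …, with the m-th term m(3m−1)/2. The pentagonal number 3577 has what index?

Set n(3n−1)/2 = 3577, giving 3n² − n − 7154 = 0.
The discriminant is 1 + 24·3577 = 85849, and √85849 = 293.
So n = (1 + 293) / 6 = 294/6 = 49.
Check: 49·(3·49 − 1)/2 = 3577. ✓

49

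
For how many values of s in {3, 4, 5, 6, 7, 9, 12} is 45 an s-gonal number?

2

s = 3: P(3, 9) = 45. ✓
s = 4: P(4, 6) = 36 and P(4, 7) = 49; 45 is not s-gonal.
s = 5: P(5, 5) = 35 and P(5, 6) = 51; 45 is not s-gonal.
s = 6: P(6, 5) = 45. ✓
s = 7: P(7, 4) = 34 and P(7, 5) = 55; 45 is not s-gonal.
s = 9: P(9, 3) = 24 and P(9, 4) = 46; 45 is not s-gonal.
s = 12: P(12, 3) = 33 and P(12, 4) = 64; 45 is not s-gonal.
Hits: s ∈ {3, 6} → 2.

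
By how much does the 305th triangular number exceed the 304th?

305

Consecutive triangular numbers differ by n: T_{305} − T_{304} = 305.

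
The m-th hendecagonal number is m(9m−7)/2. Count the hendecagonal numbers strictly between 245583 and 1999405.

The n-th hendecagonal number is n(9n−7)/2.
Smallest index with value > 245583: n = 235 (giving 247690).
Largest index with value < 1999405: n = 666 (giving 1993671).
Indices 235 through 666: 432 terms.

432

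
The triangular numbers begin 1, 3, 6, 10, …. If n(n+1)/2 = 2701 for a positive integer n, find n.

73

Set n(n+1)/2 = 2701, giving n² + n − 5402 = 0.
The discriminant is 1 + 8·2701 = 21609, and √21609 = 147.
So n = (-1 + 147) / 2 = 146/2 = 73.
Check: 73·74/2 = 2701. ✓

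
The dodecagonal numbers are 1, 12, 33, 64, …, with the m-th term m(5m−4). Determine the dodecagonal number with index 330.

The 330th dodecagonal number is n(5n−4) with n = 330.
330·(5·330 − 4) = 330·1646 = 543180.

543180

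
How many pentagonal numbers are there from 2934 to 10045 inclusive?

38

The n-th pentagonal number is n(3n−1)/2.
Smallest index with value ≥ 2934: n = 45 (giving 3015).
Largest index with value ≤ 10045: n = 82 (giving 10045).
Indices 45 through 82: 38 terms.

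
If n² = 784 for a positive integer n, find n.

28

We need n² = 784, so n = √784 = 28.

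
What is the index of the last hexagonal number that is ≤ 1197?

24

Solve n(2n−1) ≤ 1197 for integer n.
n = 24 gives 1128 ≤ 1197, while n = 25 gives 1225 > 1197; so the answer is index 24.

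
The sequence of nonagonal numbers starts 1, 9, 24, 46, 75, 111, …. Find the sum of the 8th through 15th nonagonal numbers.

Σ i(7i−5)/2 = (7Σi² − 5Σi) / 2 over i = 8..15.
Σi = 120 − 28 = 92 and Σi² = 1240 − 140 = 1100.
(7·1100 − 5·92) / 2 = 7240/2 = 3620.

3620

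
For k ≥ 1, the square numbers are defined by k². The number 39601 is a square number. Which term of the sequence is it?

We need n² = 39601, so n = √39601 = 199.
Check: 199² = 39601. ✓

199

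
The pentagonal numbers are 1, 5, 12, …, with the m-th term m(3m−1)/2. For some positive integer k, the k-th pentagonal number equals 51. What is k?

6

Set n(3n−1)/2 = 51, giving 3n² − n − 102 = 0.
The discriminant is 1 + 24·51 = 1225, and √1225 = 35.
So n = (1 + 35) / 6 = 36/6 = 6.
Check: 6·(3·6 − 1)/2 = 51. ✓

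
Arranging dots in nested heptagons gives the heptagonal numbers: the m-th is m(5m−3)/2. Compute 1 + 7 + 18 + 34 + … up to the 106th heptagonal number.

998096

Σ i(5i−3)/2 = (5Σi² − 3Σi) / 2 over i = 1..106.
Σi = 5671 and Σi² = 402641.
(5·402641 − 3·5671) / 2 = 1996192/2 = 998096.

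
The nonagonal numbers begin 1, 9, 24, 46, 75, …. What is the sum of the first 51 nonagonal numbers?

156026

Σ i(7i−5)/2 = (7Σi² − 5Σi) / 2 over i = 1..51.
Σi = 1326 and Σi² = 45526.
(7·45526 − 5·1326) / 2 = 312052/2 = 156026.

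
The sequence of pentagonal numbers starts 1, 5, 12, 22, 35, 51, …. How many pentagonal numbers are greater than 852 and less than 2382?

The n-th pentagonal number is n(3n−1)/2.
Smallest index with value > 852: n = 25 (giving 925).
Largest index with value < 2382: n = 40 (giving 2380).
Indices 25 through 40: 16 terms.

16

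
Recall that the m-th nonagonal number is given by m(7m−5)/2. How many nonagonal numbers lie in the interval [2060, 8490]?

The n-th nonagonal number is n(7n−5)/2.
Smallest index with value ≥ 2060: n = 25 (giving 2125).
Largest index with value ≤ 8490: n = 49 (giving 8281).
Indices 25 through 49: 25 terms.

25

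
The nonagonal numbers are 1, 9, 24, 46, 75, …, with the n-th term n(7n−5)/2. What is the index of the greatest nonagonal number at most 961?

16

Solve n(7n−5)/2 ≤ 961 for integer n.
n = 16 gives 856 ≤ 961, while n = 17 gives 969 > 961; so the answer is index 16.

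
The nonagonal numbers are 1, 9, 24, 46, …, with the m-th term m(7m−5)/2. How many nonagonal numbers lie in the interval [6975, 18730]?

29

The n-th nonagonal number is n(7n−5)/2.
Smallest index with value ≥ 6975: n = 45 (giving 6975).
Largest index with value ≤ 18730: n = 73 (giving 18469).
Indices 45 through 73: 29 terms.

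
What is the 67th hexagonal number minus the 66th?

265

Consecutive hexagonal numbers differ by 4n − 3: here 4·67 − 3 = 265.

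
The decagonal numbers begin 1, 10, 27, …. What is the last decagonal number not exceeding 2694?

2626

Solve n(4n−3) ≤ 2694 for integer n.
n = 26 gives 2626 ≤ 2694, while n = 27 gives 2835 > 2694; so the answer is 2626.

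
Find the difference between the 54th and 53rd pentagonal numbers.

Consecutive pentagonal numbers differ by 3n − 2: here 3·54 − 2 = 160.

160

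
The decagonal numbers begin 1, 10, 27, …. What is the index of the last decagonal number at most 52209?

Solve n(4n−3) ≤ 52209 for integer n.
n = 114 gives 51642 ≤ 52209, while n = 115 gives 52555 > 52209; so the answer is index 114.

114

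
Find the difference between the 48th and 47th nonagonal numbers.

330

Consecutive nonagonal numbers differ by 7n − 6: here 7·48 − 6 = 330.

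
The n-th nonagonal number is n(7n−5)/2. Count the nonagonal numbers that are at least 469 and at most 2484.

The n-th nonagonal number is n(7n−5)/2.
Smallest index with value ≥ 469: n = 12 (giving 474).
Largest index with value ≤ 2484: n = 27 (giving 2484).
Indices 12 through 27: 16 terms.

16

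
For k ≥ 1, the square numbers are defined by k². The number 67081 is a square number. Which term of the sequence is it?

259

We need n² = 67081, so n = √67081 = 259.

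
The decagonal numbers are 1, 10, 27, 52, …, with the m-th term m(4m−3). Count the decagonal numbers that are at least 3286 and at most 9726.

The n-th decagonal number is n(4n−3).
Smallest index with value ≥ 3286: n = 30 (giving 3510).
Largest index with value ≤ 9726: n = 49 (giving 9457).
Indices 30 through 49: 20 terms.

20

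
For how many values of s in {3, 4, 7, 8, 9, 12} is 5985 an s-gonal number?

2

s = 3: P(3, 108) = 5886 and P(3, 109) = 5995; 5985 is not s-gonal.
s = 4: P(4, 77) = 5929 and P(4, 78) = 6084; 5985 is not s-gonal.
s = 7: P(7, 49) = 5929 and P(7, 50) = 6175; 5985 is not s-gonal.
s = 8: P(8, 45) = 5985. ✓
s = 9: P(9, 41) = 5781 and P(9, 42) = 6069; 5985 is not s-gonal.
s = 12: P(12, 35) = 5985. ✓
Hits: s ∈ {8, 12} → 2.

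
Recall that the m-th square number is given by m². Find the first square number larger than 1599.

Solve n² > 1599 for integer n.
The largest n with value ≤ 1599 is 39 (since 1521 ≤ 1599 < 1600), so the first above is n = 40, value 1600.

1600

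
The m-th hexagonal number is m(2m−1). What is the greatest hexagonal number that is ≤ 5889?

5778

Solve n(2n−1) ≤ 5889 for integer n.
n = 54 gives 5778 ≤ 5889, while n = 55 gives 5995 > 5889; so the answer is 5778.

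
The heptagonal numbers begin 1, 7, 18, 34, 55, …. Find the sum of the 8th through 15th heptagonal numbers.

2612

Σ i(5i−3)/2 = (5Σi² − 3Σi) / 2 over i = 8..15.
Σi = 120 − 28 = 92 and Σi² = 1240 − 140 = 1100.
(5·1100 − 3·92) / 2 = 5224/2 = 2612.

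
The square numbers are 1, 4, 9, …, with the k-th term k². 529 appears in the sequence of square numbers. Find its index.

We need n² = 529, so n = √529 = 23.
Check: 23² = 529. ✓

23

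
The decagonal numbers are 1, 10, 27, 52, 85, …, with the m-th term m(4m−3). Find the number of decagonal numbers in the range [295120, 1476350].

336

The n-th decagonal number is n(4n−3).
Smallest index with value ≥ 295120: n = 272 (giving 295120).
Largest index with value ≤ 1476350: n = 607 (giving 1471975).
Indices 272 through 607: 336 terms.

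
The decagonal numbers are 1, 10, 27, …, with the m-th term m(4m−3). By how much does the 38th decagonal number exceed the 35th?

867

38·(4·38 − 3) = 5662 and 35·(4·35 − 3) = 4795.
Difference: 5662 − 4795 = 867.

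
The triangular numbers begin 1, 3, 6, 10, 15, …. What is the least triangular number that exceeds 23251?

23436

Solve n(n+1)/2 > 23251 for integer n.
The largest n with value ≤ 23251 is 215 (since 23220 ≤ 23251 < 23436), so the first above is n = 216, value 23436.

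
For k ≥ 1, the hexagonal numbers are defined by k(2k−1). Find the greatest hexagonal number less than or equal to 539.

496

Solve n(2n−1) ≤ 539 for integer n.
n = 16 gives 496 ≤ 539, while n = 17 gives 561 > 539; so the answer is 496.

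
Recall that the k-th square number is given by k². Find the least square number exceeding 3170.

Solve n² > 3170 for integer n.
The largest n with value ≤ 3170 is 56 (since 3136 ≤ 3170 < 3249), so the first above is n = 57, value 3249.

3249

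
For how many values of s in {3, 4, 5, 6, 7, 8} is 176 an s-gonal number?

s = 3: P(3, 18) = 171 and P(3, 19) = 190; 176 is not s-gonal.
s = 4: P(4, 13) = 169 and P(4, 14) = 196; 176 is not s-gonal.
s = 5: P(5, 11) = 176. ✓
s = 6: P(6, 9) = 153 and P(6, 10) = 190; 176 is not s-gonal.
s = 7: P(7, 8) = 148 and P(7, 9) = 189; 176 is not s-gonal.
s = 8: P(8, 8) = 176. ✓
Hits: s ∈ {5, 8} → 2.

2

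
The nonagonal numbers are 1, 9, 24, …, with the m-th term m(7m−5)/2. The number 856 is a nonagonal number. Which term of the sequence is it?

16

Set n(7n−5)/2 = 856, giving 7n² − 5n − 1712 = 0.
The discriminant is 25 + 56·856 = 47961, and √47961 = 219.
So n = (5 + 219) / 14 = 224/14 = 16.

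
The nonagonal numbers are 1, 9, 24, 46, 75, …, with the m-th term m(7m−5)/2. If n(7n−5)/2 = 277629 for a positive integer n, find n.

282

Set n(7n−5)/2 = 277629, giving 7n² − 5n − 555258 = 0.
The discriminant is 25 + 56·277629 = 15547249, and √15547249 = 3943.
So n = (5 + 3943) / 14 = 3948/14 = 282.
Check: 282·(7·282 − 5)/2 = 277629. ✓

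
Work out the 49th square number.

The 49th square number is n² with n = 49.
49² = 2401.

2401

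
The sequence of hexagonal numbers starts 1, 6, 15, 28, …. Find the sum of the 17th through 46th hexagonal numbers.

Σ i(2i−1) = 2Σi² − Σi over i = 17..46.
Σi = 1081 − 136 = 945 and Σi² = 33511 − 1496 = 32015.
2·32015 − 1·945 = 63085.

63085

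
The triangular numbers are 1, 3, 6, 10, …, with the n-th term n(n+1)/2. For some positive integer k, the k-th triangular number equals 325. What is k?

Set n(n+1)/2 = 325, giving n² + n − 650 = 0.
The discriminant is 1 + 8·325 = 2601, and √2601 = 51.
So n = (-1 + 51) / 2 = 50/2 = 25.

25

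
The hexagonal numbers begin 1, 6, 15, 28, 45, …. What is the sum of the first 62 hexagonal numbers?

160797

Σ i(2i−1) = 2Σi² − Σi over i = 1..62.
Σi = 1953 and Σi² = 81375.
2·81375 − 1·1953 = 160797.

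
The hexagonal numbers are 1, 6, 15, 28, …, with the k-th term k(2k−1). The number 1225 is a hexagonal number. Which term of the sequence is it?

25

Set n(2n−1) = 1225, giving 2n² − n − 1225 = 0.
The discriminant is 1 + 8·1225 = 9801, and √9801 = 99.
So n = (1 + 99) / 4 = 100/4 = 25.
Check: 25·(2·25 − 1) = 1225. ✓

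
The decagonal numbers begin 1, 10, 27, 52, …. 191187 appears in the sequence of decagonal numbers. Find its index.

Set n(4n−3) = 191187, giving 4n² − 3n − 191187 = 0.
The discriminant is 9 + 16·191187 = 3059001, and √3059001 = 1749.
So n = (3 + 1749) / 8 = 1752/8 = 219.

219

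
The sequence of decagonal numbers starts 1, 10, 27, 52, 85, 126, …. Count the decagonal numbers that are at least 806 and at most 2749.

12

The n-th decagonal number is n(4n−3).
Smallest index with value ≥ 806: n = 15 (giving 855).
Largest index with value ≤ 2749: n = 26 (giving 2626).
Indices 15 through 26: 12 terms.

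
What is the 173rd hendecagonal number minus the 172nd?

1549

Consecutive hendecagonal numbers differ by 9n − 8: here 9·173 − 8 = 1549.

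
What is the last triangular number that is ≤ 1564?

Solve n(n+1)/2 ≤ 1564 for integer n.
n = 55 gives 1540 ≤ 1564, while n = 56 gives 1596 > 1564; so the answer is 1540.

1540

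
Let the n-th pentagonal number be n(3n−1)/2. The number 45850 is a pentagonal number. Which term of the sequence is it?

Set n(3n−1)/2 = 45850, giving 3n² − n − 91700 = 0.
The discriminant is 1 + 24·45850 = 1100401, and √1100401 = 1049.
So n = (1 + 1049) / 6 = 1050/6 = 175.
Check: 175·(3·175 − 1)/2 = 45850. ✓

175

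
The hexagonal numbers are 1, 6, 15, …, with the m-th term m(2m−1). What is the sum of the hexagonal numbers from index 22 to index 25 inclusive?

Σ i(2i−1) = 2Σi² − Σi over i = 22..25.
Σi = 325 − 231 = 94 and Σi² = 5525 − 3311 = 2214.
2·2214 − 1·94 = 4334.

4334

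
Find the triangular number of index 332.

55278

The 332nd triangular number is n(n+1)/2 with n = 332.
332·333/2 = 110556/2 = 55278.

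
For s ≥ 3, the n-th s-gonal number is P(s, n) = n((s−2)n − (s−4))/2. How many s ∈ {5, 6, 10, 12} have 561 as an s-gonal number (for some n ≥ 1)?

2

s = 5: P(5, 19) = 532 and P(5, 20) = 590; 561 is not s-gonal.
s = 6: P(6, 17) = 561. ✓
s = 10: P(10, 12) = 540 and P(10, 13) = 637; 561 is not s-gonal.
s = 12: P(12, 11) = 561. ✓
Hits: s ∈ {6, 12} → 2.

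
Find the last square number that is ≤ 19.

16

Solve n² ≤ 19 for integer n.
n = 4 gives 16 ≤ 19, while n = 5 gives 25 > 19; so the answer is 16.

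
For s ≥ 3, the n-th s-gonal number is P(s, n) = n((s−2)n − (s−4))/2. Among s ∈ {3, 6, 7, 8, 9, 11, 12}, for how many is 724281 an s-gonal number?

1

s = 3: P(3, 1203) = 724206 and P(3, 1204) = 725410; 724281 is not s-gonal.
s = 6: P(6, 602) = 724206 and P(6, 603) = 726615; 724281 is not s-gonal.
s = 7: P(7, 538) = 722803 and P(7, 539) = 725494; 724281 is not s-gonal.
s = 8: P(8, 491) = 722261 and P(8, 492) = 725208; 724281 is not s-gonal.
s = 9: P(9, 455) = 723450 and P(9, 456) = 726636; 724281 is not s-gonal.
s = 11: P(11, 401) = 722201 and P(11, 402) = 725811; 724281 is not s-gonal.
s = 12: P(12, 381) = 724281. ✓
Hits: s ∈ {12} → 1.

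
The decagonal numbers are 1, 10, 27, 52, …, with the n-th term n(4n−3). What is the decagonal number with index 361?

520201

The 361st decagonal number is n(4n−3) with n = 361.
361·(4·361 − 3) = 361·1441 = 520201.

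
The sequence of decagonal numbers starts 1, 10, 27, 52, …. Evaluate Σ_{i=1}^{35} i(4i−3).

57750

Σ i(4i−3) = 4Σi² − 3Σi over i = 1..35.
Σi = 630 and Σi² = 14910.
4·14910 − 3·630 = 57750.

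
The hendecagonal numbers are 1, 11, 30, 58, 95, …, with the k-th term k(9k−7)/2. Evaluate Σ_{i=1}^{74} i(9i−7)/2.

610500

Σ i(9i−7)/2 = (9Σi² − 7Σi) / 2 over i = 1..74.
Σi = 2775 and Σi² = 137825.
(9·137825 − 7·2775) / 2 = 1221000/2 = 610500.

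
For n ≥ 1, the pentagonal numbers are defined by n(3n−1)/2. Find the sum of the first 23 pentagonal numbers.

Σ i(3i−1)/2 = (3Σi² − Σi) / 2 over i = 1..23.
Σi = 276 and Σi² = 4324.
(3·4324 − 1·276) / 2 = 12696/2 = 6348.

6348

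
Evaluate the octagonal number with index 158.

The 158th octagonal number is n(3n−2) with n = 158.
158·(3·158 − 2) = 158·472 = 74576.

74576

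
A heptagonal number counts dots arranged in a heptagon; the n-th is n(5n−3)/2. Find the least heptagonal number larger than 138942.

140067

Solve n(5n−3)/2 > 138942 for integer n.
The largest n with value ≤ 138942 is 236 (since 138886 ≤ 138942 < 140067), so the first above is n = 237, value 140067.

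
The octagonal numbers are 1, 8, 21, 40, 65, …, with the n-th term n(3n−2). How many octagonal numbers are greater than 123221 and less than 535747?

219

The n-th octagonal number is n(3n−2).
Smallest index with value > 123221: n = 204 (giving 124440).
Largest index with value < 535747: n = 422 (giving 533408).
Indices 204 through 422: 219 terms.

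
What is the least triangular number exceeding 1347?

Solve n(n+1)/2 > 1347 for integer n.
The largest n with value ≤ 1347 is 51 (since 1326 ≤ 1347 < 1378), so the first above is n = 52, value 1378.

1378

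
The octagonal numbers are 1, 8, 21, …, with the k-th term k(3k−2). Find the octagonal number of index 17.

833

The 17th octagonal number is n(3n−2) with n = 17.
17·(3·17 − 2) = 17·49 = 833.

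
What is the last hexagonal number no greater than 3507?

3486

Solve n(2n−1) ≤ 3507 for integer n.
n = 42 gives 3486 ≤ 3507, while n = 43 gives 3655 > 3507; so the answer is 3486.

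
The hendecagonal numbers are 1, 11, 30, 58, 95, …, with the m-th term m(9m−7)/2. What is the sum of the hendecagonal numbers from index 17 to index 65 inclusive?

Σ i(9i−7)/2 = (9Σi² − 7Σi) / 2 over i = 17..65.
Σi = 2145 − 136 = 2009 and Σi² = 93665 − 1496 = 92169.
(9·92169 − 7·2009) / 2 = 815458/2 = 407729.

407729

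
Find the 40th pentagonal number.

The 40th pentagonal number is n(3n−1)/2 with n = 40.
40·(3·40 − 1)/2 = 40·119/2 = 2380.

2380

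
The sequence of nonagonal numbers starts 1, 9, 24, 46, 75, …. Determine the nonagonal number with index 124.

The 124th nonagonal number is n(7n−5)/2 with n = 124.
124·(7·124 − 5)/2 = 124·863/2 = 53506.

53506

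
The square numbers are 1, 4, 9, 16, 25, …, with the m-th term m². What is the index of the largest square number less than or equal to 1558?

Solve n² ≤ 1558 for integer n.
n = 39 gives 1521 ≤ 1558, while n = 40 gives 1600 > 1558; so the answer is index 39.

39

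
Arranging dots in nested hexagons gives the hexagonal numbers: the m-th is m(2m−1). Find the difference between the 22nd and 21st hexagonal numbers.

85

Consecutive hexagonal numbers differ by 4n − 3: here 4·22 − 3 = 85.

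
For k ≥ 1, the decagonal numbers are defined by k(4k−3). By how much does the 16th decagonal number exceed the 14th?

234

16·(4·16 − 3) = 976 and 14·(4·14 − 3) = 742.
Difference: 976 − 742 = 234.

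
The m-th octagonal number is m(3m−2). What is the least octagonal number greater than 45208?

45880

Solve n(3n−2) > 45208 for integer n.
The largest n with value ≤ 45208 is 123 (since 45141 ≤ 45208 < 45880), so the first above is n = 124, value 45880.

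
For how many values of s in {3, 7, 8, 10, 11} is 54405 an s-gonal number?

s = 3: P(3, 329) = 54285 and P(3, 330) = 54615; 54405 is not s-gonal.
s = 7: P(7, 147) = 53802 and P(7, 148) = 54538; 54405 is not s-gonal.
s = 8: P(8, 135) = 54405. ✓
s = 10: P(10, 117) = 54405. ✓
s = 11: P(11, 110) = 54065 and P(11, 111) = 55056; 54405 is not s-gonal.
Hits: s ∈ {8, 10} → 2.

2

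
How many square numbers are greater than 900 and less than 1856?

The n-th square number is n².
Smallest index with value > 900: n = 31 (giving 961).
Largest index with value < 1856: n = 43 (giving 1849).
Indices 31 through 43: 13 terms.

13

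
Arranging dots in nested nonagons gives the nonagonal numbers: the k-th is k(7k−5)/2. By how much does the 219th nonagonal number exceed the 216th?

219·(7·219 − 5)/2 = 167316 and 216·(7·216 − 5)/2 = 162756.
Difference: 167316 − 162756 = 4560.

4560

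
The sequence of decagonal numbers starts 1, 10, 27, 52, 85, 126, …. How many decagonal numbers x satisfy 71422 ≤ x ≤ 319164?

149

The n-th decagonal number is n(4n−3).
Smallest index with value ≥ 71422: n = 134 (giving 71422).
Largest index with value ≤ 319164: n = 282 (giving 317250).
Indices 134 through 282: 149 terms.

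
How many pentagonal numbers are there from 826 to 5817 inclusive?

39

The n-th pentagonal number is n(3n−1)/2.
Smallest index with value ≥ 826: n = 24 (giving 852).
Largest index with value ≤ 5817: n = 62 (giving 5735).
Indices 24 through 62: 39 terms.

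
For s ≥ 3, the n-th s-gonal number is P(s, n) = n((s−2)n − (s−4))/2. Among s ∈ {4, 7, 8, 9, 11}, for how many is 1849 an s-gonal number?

s = 4: P(4, 43) = 1849. ✓
s = 7: P(7, 27) = 1782 and P(7, 28) = 1918; 1849 is not s-gonal.
s = 8: P(8, 25) = 1825 and P(8, 26) = 1976; 1849 is not s-gonal.
s = 9: P(9, 23) = 1794 and P(9, 24) = 1956; 1849 is not s-gonal.
s = 11: P(11, 20) = 1730 and P(11, 21) = 1911; 1849 is not s-gonal.
Hits: s ∈ {4} → 1.

1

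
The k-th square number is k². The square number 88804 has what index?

We need n² = 88804, so n = √88804 = 298.
Check: 298² = 88804. ✓

298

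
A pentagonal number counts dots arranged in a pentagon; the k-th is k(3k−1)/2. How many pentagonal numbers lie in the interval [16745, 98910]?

The n-th pentagonal number is n(3n−1)/2.
Smallest index with value ≥ 16745: n = 106 (giving 16801).
Largest index with value ≤ 98910: n = 256 (giving 98176).
Indices 106 through 256: 151 terms.

151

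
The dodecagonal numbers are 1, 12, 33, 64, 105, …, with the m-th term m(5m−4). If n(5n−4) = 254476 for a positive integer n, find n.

226

Set n(5n−4) = 254476, giving 5n² − 4n − 254476 = 0.
So n = (4 + 2256) / 10 = 2260/10 = 226.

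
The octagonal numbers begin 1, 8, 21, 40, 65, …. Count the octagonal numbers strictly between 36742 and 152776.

The n-th octagonal number is n(3n−2).
Smallest index with value > 36742: n = 112 (giving 37408).
Largest index with value < 152776: n = 225 (giving 151425).
Indices 112 through 225: 114 terms.

114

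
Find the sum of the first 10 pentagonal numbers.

Σ i(3i−1)/2 = (3Σi² − Σi) / 2 over i = 1..10.
Σi = 55 and Σi² = 385.
(3·385 − 1·55) / 2 = 1100/2 = 550.

550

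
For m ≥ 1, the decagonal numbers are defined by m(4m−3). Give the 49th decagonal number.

9457

The 49th decagonal number is n(4n−3) with n = 49.
49·(4·49 − 3) = 49·193 = 9457.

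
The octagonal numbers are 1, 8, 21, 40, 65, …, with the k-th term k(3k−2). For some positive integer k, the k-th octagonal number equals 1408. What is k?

Set n(3n−2) = 1408, giving 3n² − 2n − 1408 = 0.
The discriminant is 4 + 12·1408 = 16900, and √16900 = 130.
So n = (2 + 130) / 6 = 132/6 = 22.
Check: 22·(3·22 − 2) = 1408. ✓

22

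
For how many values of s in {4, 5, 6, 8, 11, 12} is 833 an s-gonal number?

2

s = 4: P(4, 28) = 784 and P(4, 29) = 841; 833 is not s-gonal.
s = 5: P(5, 23) = 782 and P(5, 24) = 852; 833 is not s-gonal.
s = 6: P(6, 20) = 780 and P(6, 21) = 861; 833 is not s-gonal.
s = 8: P(8, 17) = 833. ✓
s = 11: P(11, 14) = 833. ✓
s = 12: P(12, 13) = 793 and P(12, 14) = 924; 833 is not s-gonal.
Hits: s ∈ {8, 11} → 2.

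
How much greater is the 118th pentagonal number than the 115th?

118·(3·118 − 1)/2 = 20827 and 115·(3·115 − 1)/2 = 19780.
Difference: 20827 − 19780 = 1047.

1047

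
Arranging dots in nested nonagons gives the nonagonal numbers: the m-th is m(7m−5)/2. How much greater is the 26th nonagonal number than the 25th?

Consecutive nonagonal numbers differ by 7n − 6: here 7·26 − 6 = 176.

176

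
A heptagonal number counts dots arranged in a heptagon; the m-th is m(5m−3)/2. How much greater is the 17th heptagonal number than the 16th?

Consecutive heptagonal numbers differ by 5n − 4: here 5·17 − 4 = 81.

81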